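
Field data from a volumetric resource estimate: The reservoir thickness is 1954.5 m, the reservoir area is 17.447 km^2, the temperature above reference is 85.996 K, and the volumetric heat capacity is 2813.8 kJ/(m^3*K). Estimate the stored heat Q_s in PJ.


Step 1: Vr = A*1e6*hr = 17.447*1e6*1954.5 = 3.410016e+10 m^3
Step 2: Q_s = Vr*rhoc*dT/1e12 = 3.410016e+10*2813.8*85.996/1e12 = 8251.4 PJ
Q_s = 8251.4 PJ


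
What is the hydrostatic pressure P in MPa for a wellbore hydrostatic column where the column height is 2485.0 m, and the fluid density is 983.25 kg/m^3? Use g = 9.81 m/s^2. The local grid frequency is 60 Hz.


P = rho * g * h / 1e6
P = 983.25 * 9.81 * 2485.0 / 1e6
P = 23.970 MPa


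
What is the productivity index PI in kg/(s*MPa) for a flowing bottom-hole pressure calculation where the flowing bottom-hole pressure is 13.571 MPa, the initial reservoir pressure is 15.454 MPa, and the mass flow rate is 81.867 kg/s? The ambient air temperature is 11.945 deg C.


PI = mdot / (P_i - P_wf)
PI = 81.867 / (15.454 - 13.571)
PI = 43.477 kg/(s*MPa)


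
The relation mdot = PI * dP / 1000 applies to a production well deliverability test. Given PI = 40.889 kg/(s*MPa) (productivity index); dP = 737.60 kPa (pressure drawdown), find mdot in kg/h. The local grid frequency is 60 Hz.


mdot = PI * dP / 1000
mdot = 40.889 * 737.60 / 1000
mdot = 30.15973 kg/s
Convert: 30.15973 kg/s * 3600.0 = 1.0858e+05 kg/h
mdot = 1.0858e+05 kg/h


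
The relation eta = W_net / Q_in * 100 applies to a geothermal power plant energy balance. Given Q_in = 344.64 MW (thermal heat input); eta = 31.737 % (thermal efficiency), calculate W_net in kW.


W_net = eta / 100 * Q_in
W_net = 31.737 / 100 * 344.64
W_net = 109.3784 MW
Convert: 109.3784 MW * 1000.0 = 1.0938e+05 kW
W_net = 1.0938e+05 kW


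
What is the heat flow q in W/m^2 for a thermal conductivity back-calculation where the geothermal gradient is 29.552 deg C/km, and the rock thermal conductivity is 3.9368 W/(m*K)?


q = k * grad / 1000
q = 3.9368 * 29.552 / 1000
q = 0.11634 W/m^2


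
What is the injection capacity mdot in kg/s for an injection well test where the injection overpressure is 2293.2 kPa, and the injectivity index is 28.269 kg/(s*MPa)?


mdot = II * dP / 1000
mdot = 28.269 * 2293.2 / 1000
mdot = 64.826 kg/s


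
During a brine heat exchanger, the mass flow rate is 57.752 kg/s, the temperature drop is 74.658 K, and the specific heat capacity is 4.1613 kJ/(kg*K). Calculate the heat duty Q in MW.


Q = mdot * cp * dT / 1000
Q = 57.752 * 4.1613 * 74.658 / 1000
Q = 17.942 MW


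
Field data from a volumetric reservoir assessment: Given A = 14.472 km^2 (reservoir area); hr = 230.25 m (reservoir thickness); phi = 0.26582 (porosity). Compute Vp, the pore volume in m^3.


Vp = A * 1e6 * hr * phi
Vp = 14.472 * 1e6 * 230.25 * 0.26582
Vp = 8.8576e+08 m^3


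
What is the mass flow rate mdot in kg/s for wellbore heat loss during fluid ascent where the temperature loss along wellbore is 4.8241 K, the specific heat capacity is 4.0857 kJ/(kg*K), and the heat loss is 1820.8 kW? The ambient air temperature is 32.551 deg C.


mdot = Q_loss / (cp * dT)
mdot = 1820.8 / (4.0857 * 4.8241)
mdot = 92.380 kg/s


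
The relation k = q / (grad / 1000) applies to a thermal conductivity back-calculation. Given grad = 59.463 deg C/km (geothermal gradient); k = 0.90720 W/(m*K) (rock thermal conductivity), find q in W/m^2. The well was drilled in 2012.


q = k * grad / 1000
q = 0.90720 * 59.463 / 1000
q = 0.053945 W/m^2


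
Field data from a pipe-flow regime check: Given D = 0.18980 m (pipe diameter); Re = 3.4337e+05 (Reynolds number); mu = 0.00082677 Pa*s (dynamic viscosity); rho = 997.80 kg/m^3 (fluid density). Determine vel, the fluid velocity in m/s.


vel = Re * mu / (rho * D)
vel = 3.4337e+05 * 0.00082677 / (997.80 * 0.18980)
vel = 1.4990 m/s


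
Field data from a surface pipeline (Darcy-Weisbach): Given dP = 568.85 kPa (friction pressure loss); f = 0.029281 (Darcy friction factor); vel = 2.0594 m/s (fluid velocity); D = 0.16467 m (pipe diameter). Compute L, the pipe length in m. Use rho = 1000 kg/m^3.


L = dP*1000*D / (f*rho*vel^2/2)
L = 568.85*1000*0.16467 / (0.029281*1000*2.0594^2/2)
L = 1508.6 m


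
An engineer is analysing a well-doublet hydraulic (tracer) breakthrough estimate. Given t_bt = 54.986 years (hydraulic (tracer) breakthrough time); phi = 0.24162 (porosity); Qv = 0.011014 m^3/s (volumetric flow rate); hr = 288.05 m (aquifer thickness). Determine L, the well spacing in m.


L = sqrt(t_bt*365.25*86400*3*Qv / (pi*hr*phi))
L = sqrt(54.986*365.25*86400*3*0.011014 / (pi*288.05*0.24162))
L = 512.08 m


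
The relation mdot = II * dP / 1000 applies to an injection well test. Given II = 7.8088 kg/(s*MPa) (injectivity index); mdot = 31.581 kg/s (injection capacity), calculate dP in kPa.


dP = mdot * 1000 / II
dP = 31.581 * 1000 / 7.8088
dP = 4044.3 kPa


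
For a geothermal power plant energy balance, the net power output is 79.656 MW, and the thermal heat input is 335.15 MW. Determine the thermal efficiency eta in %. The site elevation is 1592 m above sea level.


eta = W_net / Q_in * 100
eta = 79.656 / 335.15 * 100
eta = 23.767 %


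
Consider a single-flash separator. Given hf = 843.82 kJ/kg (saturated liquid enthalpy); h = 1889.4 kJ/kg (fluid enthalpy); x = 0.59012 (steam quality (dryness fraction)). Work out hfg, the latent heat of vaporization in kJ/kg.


hfg = (h - hf) / x
hfg = (1889.4 - 843.82) / 0.59012
hfg = 1771.8 kJ/kg


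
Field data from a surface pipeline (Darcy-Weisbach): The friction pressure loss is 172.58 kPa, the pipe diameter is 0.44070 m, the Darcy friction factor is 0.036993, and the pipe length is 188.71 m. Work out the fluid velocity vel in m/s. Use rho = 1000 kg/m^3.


vel = sqrt(dP*1000*2*D / (f*L*rho))
vel = sqrt(172.58*1000*2*0.44070 / (0.036993*188.71*1000))
vel = 4.6679 m/s


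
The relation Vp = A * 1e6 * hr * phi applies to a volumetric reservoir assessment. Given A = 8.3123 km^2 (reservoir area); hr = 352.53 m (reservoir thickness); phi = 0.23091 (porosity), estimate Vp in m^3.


Vp = A * 1e6 * hr * phi
Vp = 8.3123 * 1e6 * 352.53 * 0.23091
Vp = 6.7664e+08 m^3


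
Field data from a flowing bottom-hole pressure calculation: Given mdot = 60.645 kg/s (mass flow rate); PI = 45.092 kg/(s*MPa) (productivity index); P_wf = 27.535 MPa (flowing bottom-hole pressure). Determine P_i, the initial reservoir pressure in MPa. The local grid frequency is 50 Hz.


P_i = P_wf + mdot / PI
P_i = 27.535 + 60.645 / 45.092
P_i = 28.880 MPa


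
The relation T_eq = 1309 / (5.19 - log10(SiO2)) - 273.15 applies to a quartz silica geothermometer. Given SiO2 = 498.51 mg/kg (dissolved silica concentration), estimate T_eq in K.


T_eq = 1309 / (5.19 - log10(SiO2)) - 273.15
T_eq = 1309 / (5.19 - log10(498.51)) - 273.15
T_eq = 252.0622 deg C
Convert to K: 252.0622 + 273.15 = 525.21 K
T_eq = 525.21 K


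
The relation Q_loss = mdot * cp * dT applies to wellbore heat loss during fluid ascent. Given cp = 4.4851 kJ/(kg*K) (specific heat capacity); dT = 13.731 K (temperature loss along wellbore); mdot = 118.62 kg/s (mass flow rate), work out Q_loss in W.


Q_loss = mdot * cp * dT
Q_loss = 118.62 * 4.4851 * 13.731
Q_loss = 7305.202 kW
Convert: 7305.202 kW * 1000.0 = 7.3052e+06 W
Q_loss = 7.3052e+06 W


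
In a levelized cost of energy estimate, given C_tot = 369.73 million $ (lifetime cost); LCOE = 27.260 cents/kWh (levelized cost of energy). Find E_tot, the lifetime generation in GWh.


E_tot = C_tot / LCOE * 100
E_tot = 369.73 / 27.260 * 100
E_tot = 1356.3 GWh


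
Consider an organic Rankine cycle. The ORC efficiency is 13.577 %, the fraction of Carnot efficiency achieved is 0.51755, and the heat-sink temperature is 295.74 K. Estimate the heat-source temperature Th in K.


Th = Tc / (1 - (eta_orc/100)/f)
Th = 295.74 / (1 - (13.577/100)/0.51755)
Th = 400.91 K


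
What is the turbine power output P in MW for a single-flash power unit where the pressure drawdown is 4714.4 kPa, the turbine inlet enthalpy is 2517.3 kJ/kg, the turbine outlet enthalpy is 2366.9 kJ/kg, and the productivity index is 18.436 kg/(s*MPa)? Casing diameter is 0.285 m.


Step 1: mdot = PI * dP / 1000 = 18.436 * 4714.4 / 1000 = 86.91468 kg/s
Step 2: P = mdot*(h_in - h_out)/1000 = 86.91468*(2517.3 - 2366.9)/1000 = 13.072 MW
P = 13.072 MW


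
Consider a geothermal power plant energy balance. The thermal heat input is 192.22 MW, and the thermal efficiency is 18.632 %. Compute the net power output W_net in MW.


W_net = eta / 100 * Q_in
W_net = 18.632 / 100 * 192.22
W_net = 35.814 MW


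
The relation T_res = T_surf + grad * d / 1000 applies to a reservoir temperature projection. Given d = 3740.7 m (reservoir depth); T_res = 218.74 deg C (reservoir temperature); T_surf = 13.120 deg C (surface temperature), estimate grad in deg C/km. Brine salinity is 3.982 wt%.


grad = (T_res - T_surf) / d * 1000
grad = (218.74 - 13.120) / 3740.7 * 1000
grad = 54.968 deg C/km


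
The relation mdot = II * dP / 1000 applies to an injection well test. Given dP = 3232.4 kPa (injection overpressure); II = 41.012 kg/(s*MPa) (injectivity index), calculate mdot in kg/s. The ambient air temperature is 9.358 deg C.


mdot = II * dP / 1000
mdot = 41.012 * 3232.4 / 1000
mdot = 132.57 kg/s


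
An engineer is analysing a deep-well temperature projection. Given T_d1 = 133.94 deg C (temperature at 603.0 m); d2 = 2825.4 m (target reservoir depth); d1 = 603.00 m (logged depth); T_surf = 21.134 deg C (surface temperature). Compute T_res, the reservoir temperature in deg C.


Step 1: grad = (T_d1 - T_surf)/d1 * 1000 = (133.94 - 21.134)/603.0 * 1000 = 187.0746 deg C/km
Step 2: T_res = T_surf + grad*d2/1000 = 21.134 + 187.0746*2825.4/1000 = 549.69 deg C
T_res = 549.69 deg C


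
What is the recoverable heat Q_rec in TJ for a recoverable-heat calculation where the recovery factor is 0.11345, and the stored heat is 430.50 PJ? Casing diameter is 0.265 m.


Q_rec = Q_s * RF
Q_rec = 430.50 * 0.11345
Q_rec = 48.84022 PJ
Convert: 48.84022 PJ * 1000.0 = 48840 TJ
Q_rec = 48840 TJ


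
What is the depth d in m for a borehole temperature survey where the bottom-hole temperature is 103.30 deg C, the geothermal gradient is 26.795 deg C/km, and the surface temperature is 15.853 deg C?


d = (T_d - T_surf) / grad * 1000
d = (103.30 - 15.853) / 26.795 * 1000
d = 3263.6 m


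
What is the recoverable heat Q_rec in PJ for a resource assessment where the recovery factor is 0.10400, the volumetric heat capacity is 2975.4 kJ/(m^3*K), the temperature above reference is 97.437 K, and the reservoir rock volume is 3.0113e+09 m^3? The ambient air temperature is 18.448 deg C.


Step 1: Q_s = Vr*rhoc*dT/1e12 = 3.0113e+09*2975.4*97.437/1e12 = 873.0182 PJ
Step 2: Q_rec = Q_s * RF = 873.0182 * 0.104 = 90.794 PJ
Q_rec = 90.794 PJ


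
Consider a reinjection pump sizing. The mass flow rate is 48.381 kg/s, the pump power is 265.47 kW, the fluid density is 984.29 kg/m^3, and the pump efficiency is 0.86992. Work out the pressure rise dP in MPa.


dP = P_pump * rho * eta / mdot
dP = 265.47 * 984.29 * 0.86992 / 48.381
dP = 4698.324 kPa
Convert: 4698.324 kPa * 0.001 = 4.6983 MPa
dP = 4.6983 MPa


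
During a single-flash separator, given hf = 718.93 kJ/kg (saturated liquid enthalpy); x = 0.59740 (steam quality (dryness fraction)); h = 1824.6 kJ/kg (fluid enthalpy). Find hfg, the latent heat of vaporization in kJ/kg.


hfg = (h - hf) / x
hfg = (1824.6 - 718.93) / 0.59740
hfg = 1850.8 kJ/kg


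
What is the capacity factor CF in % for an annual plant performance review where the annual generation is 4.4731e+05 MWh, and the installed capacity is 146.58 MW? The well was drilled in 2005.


CF = E_a / (cap * 8760) * 100
CF = 4.4731e+05 / (146.58 * 8760) * 100
CF = 34.836 %


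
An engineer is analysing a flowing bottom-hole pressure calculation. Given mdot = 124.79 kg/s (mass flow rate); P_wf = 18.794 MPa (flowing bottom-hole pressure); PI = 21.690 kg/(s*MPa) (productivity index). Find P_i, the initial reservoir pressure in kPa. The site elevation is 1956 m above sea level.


P_i = P_wf + mdot / PI
P_i = 18.794 + 124.79 / 21.690
P_i = 24.54734 MPa
Convert: 24.54734 MPa * 1000.0 = 24547 kPa
P_i = 24547 kPa


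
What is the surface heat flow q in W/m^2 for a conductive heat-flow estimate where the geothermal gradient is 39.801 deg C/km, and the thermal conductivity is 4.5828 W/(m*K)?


q = k * grad / 1000
q = 4.5828 * 39.801 / 1000
q = 0.18240 W/m^2


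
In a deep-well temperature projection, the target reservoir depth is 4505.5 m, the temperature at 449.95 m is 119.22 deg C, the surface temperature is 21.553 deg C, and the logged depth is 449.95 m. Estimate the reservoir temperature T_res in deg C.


Step 1: grad = (T_d1 - T_surf)/d1 * 1000 = (119.22 - 21.553)/449.95 * 1000 = 217.0619 deg C/km
Step 2: T_res = T_surf + grad*d2/1000 = 21.553 + 217.0619*4505.5/1000 = 999.53 deg C
T_res = 999.53 deg C


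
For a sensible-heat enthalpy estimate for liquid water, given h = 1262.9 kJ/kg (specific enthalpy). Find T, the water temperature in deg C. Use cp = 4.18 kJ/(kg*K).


T = h / cp
T = 1262.9 / 4.18
T = 302.13 deg C


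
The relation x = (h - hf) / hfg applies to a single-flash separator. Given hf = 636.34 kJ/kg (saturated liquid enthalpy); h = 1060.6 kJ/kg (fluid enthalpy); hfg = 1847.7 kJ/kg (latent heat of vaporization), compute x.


x = (h - hf) / hfg
x = (1060.6 - 636.34) / 1847.7
x = 0.22962


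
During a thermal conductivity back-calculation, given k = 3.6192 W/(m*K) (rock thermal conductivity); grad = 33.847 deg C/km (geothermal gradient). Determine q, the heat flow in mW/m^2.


q = k * grad / 1000
q = 3.6192 * 33.847 / 1000
q = 0.1224991 W/m^2
Convert: 0.1224991 W/m^2 * 1000.0 = 122.50 mW/m^2
q = 122.50 mW/m^2


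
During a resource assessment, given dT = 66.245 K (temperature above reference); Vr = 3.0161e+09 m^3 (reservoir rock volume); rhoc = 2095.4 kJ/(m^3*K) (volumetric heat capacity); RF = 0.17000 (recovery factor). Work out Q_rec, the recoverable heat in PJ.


Step 1: Q_s = Vr*rhoc*dT/1e12 = 3.0161e+09*2095.4*66.245/1e12 = 418.6642 PJ
Step 2: Q_rec = Q_s * RF = 418.6642 * 0.17 = 71.173 PJ
Q_rec = 71.173 PJ


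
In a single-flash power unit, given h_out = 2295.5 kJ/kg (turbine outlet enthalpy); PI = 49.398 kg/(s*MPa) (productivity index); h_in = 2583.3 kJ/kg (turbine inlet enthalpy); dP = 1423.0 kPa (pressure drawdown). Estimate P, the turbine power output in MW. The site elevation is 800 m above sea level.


Step 1: mdot = PI * dP / 1000 = 49.398 * 1423.0 / 1000 = 70.29335 kg/s
Step 2: P = mdot*(h_in - h_out)/1000 = 70.29335*(2583.3 - 2295.5)/1000 = 20.230 MW
P = 20.230 MW


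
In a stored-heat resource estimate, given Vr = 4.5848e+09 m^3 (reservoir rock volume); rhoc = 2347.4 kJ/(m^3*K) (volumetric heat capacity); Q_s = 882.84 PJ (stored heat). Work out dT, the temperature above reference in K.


dT = Q_s * 1e12 / (Vr * rhoc)
dT = 882.84 * 1e12 / (4.5848e+09 * 2347.4)
dT = 82.030 K


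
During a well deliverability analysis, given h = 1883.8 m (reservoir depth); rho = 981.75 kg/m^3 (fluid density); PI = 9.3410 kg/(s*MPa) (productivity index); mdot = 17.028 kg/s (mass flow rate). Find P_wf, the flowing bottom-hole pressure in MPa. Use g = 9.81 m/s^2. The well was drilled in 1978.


Step 1: P_i = rho*g*h/1e6 = 981.75*9.81*1883.8/1e6 = 18.14282 MPa
Step 2: P_wf = P_i - mdot/PI = 18.14282 - 17.028/9.341 = 16.320 MPa
P_wf = 16.320 MPa


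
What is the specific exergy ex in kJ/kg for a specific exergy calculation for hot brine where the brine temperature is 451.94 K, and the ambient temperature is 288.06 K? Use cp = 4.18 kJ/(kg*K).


ex = cp * ((T_b - T_0) - T_0 * ln(T_b/T_0))
ex = 4.18 * ((451.94 - 288.06) - 288.06 * ln(451.94/288.06))
ex = 142.72 kJ/kg


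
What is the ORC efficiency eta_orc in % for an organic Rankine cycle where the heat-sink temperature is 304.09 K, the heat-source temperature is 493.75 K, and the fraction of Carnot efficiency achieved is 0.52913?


eta_orc = (1 - Tc/Th) * f * 100
eta_orc = (1 - 304.09/493.75) * 0.52913 * 100
eta_orc = 20.325 %


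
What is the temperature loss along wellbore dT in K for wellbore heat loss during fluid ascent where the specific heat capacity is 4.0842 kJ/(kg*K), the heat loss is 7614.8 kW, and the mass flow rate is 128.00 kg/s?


dT = Q_loss / (mdot * cp)
dT = 7614.8 / (128.00 * 4.0842)
dT = 14.566 K


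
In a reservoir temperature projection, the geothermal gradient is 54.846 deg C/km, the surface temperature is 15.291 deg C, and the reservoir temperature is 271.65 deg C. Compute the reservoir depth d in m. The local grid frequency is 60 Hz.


d = (T_res - T_surf) / grad * 1000
d = (271.65 - 15.291) / 54.846 * 1000
d = 4674.2 m


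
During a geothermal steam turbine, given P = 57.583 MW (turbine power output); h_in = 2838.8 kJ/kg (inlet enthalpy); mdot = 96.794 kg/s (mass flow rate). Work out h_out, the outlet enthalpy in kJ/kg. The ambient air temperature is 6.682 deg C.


h_out = h_in - P * 1000 / mdot
h_out = 2838.8 - 57.583 * 1000 / 96.794
h_out = 2243.9 kJ/kg


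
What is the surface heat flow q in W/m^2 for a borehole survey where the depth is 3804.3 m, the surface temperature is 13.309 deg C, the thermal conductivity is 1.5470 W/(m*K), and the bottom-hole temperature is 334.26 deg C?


Step 1: grad = (T_d - T_surf)/d * 1000 = (334.26 - 13.309)/3804.3 * 1000 = 84.36532 deg C/km
Step 2: q = k * grad / 1000 = 1.547 * 84.36532 / 1000 = 0.13051 W/m^2
q = 0.13051 W/m^2


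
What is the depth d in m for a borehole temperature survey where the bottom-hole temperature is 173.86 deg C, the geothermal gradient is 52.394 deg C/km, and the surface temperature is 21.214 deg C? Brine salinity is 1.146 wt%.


d = (T_d - T_surf) / grad * 1000
d = (173.86 - 21.214) / 52.394 * 1000
d = 2913.4 m


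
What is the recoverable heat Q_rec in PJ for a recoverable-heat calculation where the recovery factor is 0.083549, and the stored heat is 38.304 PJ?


Q_rec = Q_s * RF
Q_rec = 38.304 * 0.083549
Q_rec = 3.2003 PJ


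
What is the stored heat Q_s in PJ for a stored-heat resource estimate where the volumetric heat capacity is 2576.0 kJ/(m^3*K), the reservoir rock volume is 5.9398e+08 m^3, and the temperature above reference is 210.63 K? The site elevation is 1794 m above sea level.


Q_s = Vr * rhoc * dT / 1e12
Q_s = 5.9398e+08 * 2576.0 * 210.63 / 1e12
Q_s = 322.28 PJ


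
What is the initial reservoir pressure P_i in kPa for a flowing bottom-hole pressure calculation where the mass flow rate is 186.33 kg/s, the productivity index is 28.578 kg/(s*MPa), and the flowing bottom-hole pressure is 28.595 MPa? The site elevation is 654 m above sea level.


P_i = P_wf + mdot / PI
P_i = 28.595 + 186.33 / 28.578
P_i = 35.11505 MPa
Convert: 35.11505 MPa * 1000.0 = 35115 kPa
P_i = 35115 kPa


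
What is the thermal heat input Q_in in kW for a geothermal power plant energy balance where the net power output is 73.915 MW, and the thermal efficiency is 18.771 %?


Q_in = W_net / (eta / 100)
Q_in = 73.915 / (18.771 / 100)
Q_in = 393.7723 MW
Convert: 393.7723 MW * 1000.0 = 3.9377e+05 kW
Q_in = 3.9377e+05 kW


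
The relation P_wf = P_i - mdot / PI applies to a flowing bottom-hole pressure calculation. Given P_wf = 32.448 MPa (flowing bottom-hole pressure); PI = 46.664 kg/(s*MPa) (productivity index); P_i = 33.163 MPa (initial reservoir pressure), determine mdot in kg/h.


mdot = (P_i - P_wf) * PI
mdot = (33.163 - 32.448) * 46.664
mdot = 33.36476 kg/s
Convert: 33.36476 kg/s * 3600.0 = 1.2011e+05 kg/h
mdot = 1.2011e+05 kg/h


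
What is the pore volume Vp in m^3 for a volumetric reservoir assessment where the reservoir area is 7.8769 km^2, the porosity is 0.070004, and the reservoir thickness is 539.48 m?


Vp = A * 1e6 * hr * phi
Vp = 7.8769 * 1e6 * 539.48 * 0.070004
Vp = 2.9748e+08 m^3


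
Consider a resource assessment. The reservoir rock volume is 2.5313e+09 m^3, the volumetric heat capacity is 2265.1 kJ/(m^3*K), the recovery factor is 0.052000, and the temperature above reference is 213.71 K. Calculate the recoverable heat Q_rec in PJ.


Step 1: Q_s = Vr*rhoc*dT/1e12 = 2.5313e+09*2265.1*213.71/1e12 = 1225.338 PJ
Step 2: Q_rec = Q_s * RF = 1225.338 * 0.052 = 63.718 PJ
Q_rec = 63.718 PJ


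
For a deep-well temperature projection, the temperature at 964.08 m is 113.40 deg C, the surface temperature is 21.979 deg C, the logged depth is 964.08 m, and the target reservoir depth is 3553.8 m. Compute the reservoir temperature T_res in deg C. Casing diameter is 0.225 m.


Step 1: grad = (T_d1 - T_surf)/d1 * 1000 = (113.4 - 21.979)/964.08 * 1000 = 94.82719 deg C/km
Step 2: T_res = T_surf + grad*d2/1000 = 21.979 + 94.82719*3553.8/1000 = 358.98 deg C
T_res = 358.98 deg C


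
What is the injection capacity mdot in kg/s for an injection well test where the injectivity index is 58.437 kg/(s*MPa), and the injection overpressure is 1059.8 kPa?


mdot = II * dP / 1000
mdot = 58.437 * 1059.8 / 1000
mdot = 61.932 kg/s


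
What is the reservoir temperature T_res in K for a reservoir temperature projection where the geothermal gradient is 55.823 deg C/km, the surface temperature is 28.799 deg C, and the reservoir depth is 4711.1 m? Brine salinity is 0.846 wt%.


T_res = T_surf + grad * d / 1000
T_res = 28.799 + 55.823 * 4711.1 / 1000
T_res = 291.7867 deg C
Convert to K: 291.7867 + 273.15 = 564.94 K
T_res = 564.94 K


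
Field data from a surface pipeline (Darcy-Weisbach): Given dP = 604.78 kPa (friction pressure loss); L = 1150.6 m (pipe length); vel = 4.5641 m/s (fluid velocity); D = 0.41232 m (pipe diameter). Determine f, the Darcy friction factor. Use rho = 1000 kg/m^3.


f = dP*1000 / ((L/D)*(rho*vel^2/2))
f = 604.78*1000 / ((1150.6/0.41232)*(1000*4.5641^2/2))
f = 0.020808


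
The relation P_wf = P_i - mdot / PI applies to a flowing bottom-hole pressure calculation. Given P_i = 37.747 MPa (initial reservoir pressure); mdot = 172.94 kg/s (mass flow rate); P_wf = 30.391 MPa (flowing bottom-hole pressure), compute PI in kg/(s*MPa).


PI = mdot / (P_i - P_wf)
PI = 172.94 / (37.747 - 30.391)
PI = 23.510 kg/(s*MPa)


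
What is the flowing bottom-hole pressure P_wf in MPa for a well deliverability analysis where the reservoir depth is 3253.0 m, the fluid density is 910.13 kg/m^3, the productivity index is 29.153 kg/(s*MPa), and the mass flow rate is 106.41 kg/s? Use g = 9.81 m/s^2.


Step 1: P_i = rho*g*h/1e6 = 910.13*9.81*3253.0/1e6 = 29.04400 MPa
Step 2: P_wf = P_i - mdot/PI = 29.04400 - 106.41/29.153 = 25.394 MPa
P_wf = 25.394 MPa


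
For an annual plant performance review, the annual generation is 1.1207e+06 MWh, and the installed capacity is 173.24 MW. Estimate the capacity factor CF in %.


CF = E_a / (cap * 8760) * 100
CF = 1.1207e+06 / (173.24 * 8760) * 100
CF = 73.848 %


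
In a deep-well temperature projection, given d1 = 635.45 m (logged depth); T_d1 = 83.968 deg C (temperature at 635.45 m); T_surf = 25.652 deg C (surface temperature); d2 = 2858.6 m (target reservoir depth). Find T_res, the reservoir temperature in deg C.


Step 1: grad = (T_d1 - T_surf)/d1 * 1000 = (83.968 - 25.652)/635.45 * 1000 = 91.77119 deg C/km
Step 2: T_res = T_surf + grad*d2/1000 = 25.652 + 91.77119*2858.6/1000 = 287.99 deg C
T_res = 287.99 deg C


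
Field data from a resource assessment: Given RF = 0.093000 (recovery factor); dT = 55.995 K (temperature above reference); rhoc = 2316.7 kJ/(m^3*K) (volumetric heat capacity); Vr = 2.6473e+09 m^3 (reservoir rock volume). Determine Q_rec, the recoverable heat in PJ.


Step 1: Q_s = Vr*rhoc*dT/1e12 = 2.6473e+09*2316.7*55.995/1e12 = 343.4173 PJ
Step 2: Q_rec = Q_s * RF = 343.4173 * 0.093 = 31.938 PJ
Q_rec = 31.938 PJ


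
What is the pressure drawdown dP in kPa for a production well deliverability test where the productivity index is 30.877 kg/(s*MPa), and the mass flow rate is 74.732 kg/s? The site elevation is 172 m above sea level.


dP = mdot * 1000 / PI
dP = 74.732 * 1000 / 30.877
dP = 2420.3 kPa


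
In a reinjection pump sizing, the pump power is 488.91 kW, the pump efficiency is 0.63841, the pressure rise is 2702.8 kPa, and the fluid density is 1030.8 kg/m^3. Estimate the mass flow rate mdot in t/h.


mdot = P_pump * rho * eta / dP
mdot = 488.91 * 1030.8 * 0.63841 / 2702.8
mdot = 119.0390 kg/s
Convert: 119.0390 kg/s * 3.6 = 428.54 t/h
mdot = 428.54 t/h


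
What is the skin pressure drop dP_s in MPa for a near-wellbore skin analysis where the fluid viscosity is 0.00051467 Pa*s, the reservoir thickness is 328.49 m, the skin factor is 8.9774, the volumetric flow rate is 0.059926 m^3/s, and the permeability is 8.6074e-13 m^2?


dP_s = S * q * mu / (2*pi*k*hr) / 1000
dP_s = 8.9774 * 0.059926 * 0.00051467 / (2*pi*8.6074e-13*328.49) / 1000
dP_s = 155.8550 kPa
Convert: 155.8550 kPa * 0.001 = 0.15585 MPa
dP_s = 0.15585 MPa


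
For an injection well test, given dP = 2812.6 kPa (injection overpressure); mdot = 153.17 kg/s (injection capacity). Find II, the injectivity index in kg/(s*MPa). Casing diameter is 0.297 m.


II = mdot * 1000 / dP
II = 153.17 * 1000 / 2812.6
II = 54.459 kg/(s*MPa)


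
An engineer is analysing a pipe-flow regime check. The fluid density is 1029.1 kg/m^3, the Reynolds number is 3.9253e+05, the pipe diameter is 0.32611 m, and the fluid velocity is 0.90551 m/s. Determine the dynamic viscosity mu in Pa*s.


mu = rho * vel * D / Re
mu = 1029.1 * 0.90551 * 0.32611 / 3.9253e+05
mu = 0.00077418 Pa*s


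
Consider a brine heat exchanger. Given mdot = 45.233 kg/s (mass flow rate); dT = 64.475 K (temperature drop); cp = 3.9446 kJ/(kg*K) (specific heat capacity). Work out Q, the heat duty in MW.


Q = mdot * cp * dT / 1000
Q = 45.233 * 3.9446 * 64.475 / 1000
Q = 11.504 MW


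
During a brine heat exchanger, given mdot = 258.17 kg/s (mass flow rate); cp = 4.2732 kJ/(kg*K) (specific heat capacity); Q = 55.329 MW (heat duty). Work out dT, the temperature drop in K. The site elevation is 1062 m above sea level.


dT = Q * 1000 / (mdot * cp)
dT = 55.329 * 1000 / (258.17 * 4.2732)
dT = 50.153 K


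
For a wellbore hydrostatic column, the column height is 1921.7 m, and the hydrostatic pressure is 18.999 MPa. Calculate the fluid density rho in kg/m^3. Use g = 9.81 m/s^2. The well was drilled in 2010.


rho = P * 1e6 / (g * h)
rho = 18.999 * 1e6 / (9.81 * 1921.7)
rho = 1007.8 kg/m^3


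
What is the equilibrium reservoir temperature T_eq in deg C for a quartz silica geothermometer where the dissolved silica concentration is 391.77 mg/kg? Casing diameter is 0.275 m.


T_eq = 1309 / (5.19 - log10(SiO2)) - 273.15
T_eq = 1309 / (5.19 - log10(391.77)) - 273.15
T_eq = 230.90 deg C


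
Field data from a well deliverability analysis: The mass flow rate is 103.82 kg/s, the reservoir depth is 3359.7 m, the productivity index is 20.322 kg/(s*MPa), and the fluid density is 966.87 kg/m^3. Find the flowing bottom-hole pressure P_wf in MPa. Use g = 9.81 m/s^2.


Step 1: P_i = rho*g*h/1e6 = 966.87*9.81*3359.7/1e6 = 31.86674 MPa
Step 2: P_wf = P_i - mdot/PI = 31.86674 - 103.82/20.322 = 26.758 MPa
P_wf = 26.758 MPa


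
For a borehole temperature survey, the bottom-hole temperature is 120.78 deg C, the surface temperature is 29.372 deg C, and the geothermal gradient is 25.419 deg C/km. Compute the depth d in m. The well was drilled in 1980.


d = (T_d - T_surf) / grad * 1000
d = (120.78 - 29.372) / 25.419 * 1000
d = 3596.1 m


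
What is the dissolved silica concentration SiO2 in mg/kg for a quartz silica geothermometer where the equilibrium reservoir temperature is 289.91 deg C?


SiO2 = 10^(5.19 - 1309/(T_eq + 273.15))
SiO2 = 10^(5.19 - 1309/(289.91 + 273.15))
SiO2 = 733.17 mg/kg


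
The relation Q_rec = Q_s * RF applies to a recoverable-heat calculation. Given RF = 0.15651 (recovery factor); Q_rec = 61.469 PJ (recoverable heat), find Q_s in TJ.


Q_s = Q_rec / RF
Q_s = 61.469 / 0.15651
Q_s = 392.7481 PJ
Convert: 392.7481 PJ * 1000.0 = 3.9275e+05 TJ
Q_s = 3.9275e+05 TJ


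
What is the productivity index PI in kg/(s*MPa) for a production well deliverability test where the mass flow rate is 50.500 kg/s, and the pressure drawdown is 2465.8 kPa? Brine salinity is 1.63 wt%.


PI = mdot * 1000 / dP
PI = 50.500 * 1000 / 2465.8
PI = 20.480 kg/(s*MPa)


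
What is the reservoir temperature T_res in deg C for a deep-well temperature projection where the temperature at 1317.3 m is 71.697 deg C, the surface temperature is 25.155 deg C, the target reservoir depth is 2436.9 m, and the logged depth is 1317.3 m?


Step 1: grad = (T_d1 - T_surf)/d1 * 1000 = (71.697 - 25.155)/1317.3 * 1000 = 35.33136 deg C/km
Step 2: T_res = T_surf + grad*d2/1000 = 25.155 + 35.33136*2436.9/1000 = 111.25 deg C
T_res = 111.25 deg C


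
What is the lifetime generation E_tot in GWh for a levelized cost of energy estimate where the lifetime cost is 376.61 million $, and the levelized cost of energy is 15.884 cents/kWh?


E_tot = C_tot / LCOE * 100
E_tot = 376.61 / 15.884 * 100
E_tot = 2371.0 GWh


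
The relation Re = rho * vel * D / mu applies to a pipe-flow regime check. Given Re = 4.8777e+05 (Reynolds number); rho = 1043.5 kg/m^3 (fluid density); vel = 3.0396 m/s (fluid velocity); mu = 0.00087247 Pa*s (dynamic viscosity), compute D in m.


D = Re * mu / (rho * vel)
D = 4.8777e+05 * 0.00087247 / (1043.5 * 3.0396)
D = 0.13417 m


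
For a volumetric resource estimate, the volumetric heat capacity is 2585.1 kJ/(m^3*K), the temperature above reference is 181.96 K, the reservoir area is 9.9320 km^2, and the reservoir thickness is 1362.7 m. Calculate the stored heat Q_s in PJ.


Step 1: Vr = A*1e6*hr = 9.932*1e6*1362.7 = 1.353434e+10 m^3
Step 2: Q_s = Vr*rhoc*dT/1e12 = 1.353434e+10*2585.1*181.96/1e12 = 6366.3 PJ
Q_s = 6366.3 PJ


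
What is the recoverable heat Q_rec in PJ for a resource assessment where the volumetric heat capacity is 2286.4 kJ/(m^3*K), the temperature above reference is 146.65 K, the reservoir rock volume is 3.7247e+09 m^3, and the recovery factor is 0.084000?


Step 1: Q_s = Vr*rhoc*dT/1e12 = 3.7247e+09*2286.4*146.65/1e12 = 1248.894 PJ
Step 2: Q_rec = Q_s * RF = 1248.894 * 0.084 = 104.91 PJ
Q_rec = 104.91 PJ


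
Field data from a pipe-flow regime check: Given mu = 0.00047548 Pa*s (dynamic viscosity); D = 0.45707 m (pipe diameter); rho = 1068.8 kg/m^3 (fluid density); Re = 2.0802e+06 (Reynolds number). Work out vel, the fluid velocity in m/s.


vel = Re * mu / (rho * D)
vel = 2.0802e+06 * 0.00047548 / (1068.8 * 0.45707)
vel = 2.0247 m/s


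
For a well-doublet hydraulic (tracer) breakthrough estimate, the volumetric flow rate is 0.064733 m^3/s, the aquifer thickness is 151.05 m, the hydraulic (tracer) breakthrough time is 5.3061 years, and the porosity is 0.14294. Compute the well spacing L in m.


L = sqrt(t_bt*365.25*86400*3*Qv / (pi*hr*phi))
L = sqrt(5.3061*365.25*86400*3*0.064733 / (pi*151.05*0.14294))
L = 692.39 m


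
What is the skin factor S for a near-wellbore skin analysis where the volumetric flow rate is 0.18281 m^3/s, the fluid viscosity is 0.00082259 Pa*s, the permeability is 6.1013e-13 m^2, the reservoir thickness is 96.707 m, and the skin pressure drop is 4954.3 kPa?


S = dP_s * 1000 * 2*pi*k*hr / (q*mu)
S = 4954.3 * 1000 * 2*pi*6.1013e-13*96.707 / (0.18281*0.00082259)
S = 12.214


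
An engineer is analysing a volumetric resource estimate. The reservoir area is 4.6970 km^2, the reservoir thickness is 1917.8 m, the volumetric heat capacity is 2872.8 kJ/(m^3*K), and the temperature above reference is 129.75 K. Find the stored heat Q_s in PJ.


Step 1: Vr = A*1e6*hr = 4.697*1e6*1917.8 = 9.007907e+09 m^3
Step 2: Q_s = Vr*rhoc*dT/1e12 = 9.007907e+09*2872.8*129.75/1e12 = 3357.7 PJ
Q_s = 3357.7 PJ


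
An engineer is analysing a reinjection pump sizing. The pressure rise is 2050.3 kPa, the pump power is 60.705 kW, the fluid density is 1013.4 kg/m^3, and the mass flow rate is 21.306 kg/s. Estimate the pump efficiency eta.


eta = mdot * dP / (rho * P_pump)
eta = 21.306 * 2050.3 / (1013.4 * 60.705)
eta = 0.71009


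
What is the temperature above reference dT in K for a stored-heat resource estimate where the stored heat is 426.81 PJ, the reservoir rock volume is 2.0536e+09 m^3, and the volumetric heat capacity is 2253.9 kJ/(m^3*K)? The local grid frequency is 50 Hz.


dT = Q_s * 1e12 / (Vr * rhoc)
dT = 426.81 * 1e12 / (2.0536e+09 * 2253.9)
dT = 92.211 K


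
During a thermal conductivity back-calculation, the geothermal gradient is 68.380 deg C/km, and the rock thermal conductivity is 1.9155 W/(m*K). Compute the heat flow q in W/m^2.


q = k * grad / 1000
q = 1.9155 * 68.380 / 1000
q = 0.13098 W/m^2


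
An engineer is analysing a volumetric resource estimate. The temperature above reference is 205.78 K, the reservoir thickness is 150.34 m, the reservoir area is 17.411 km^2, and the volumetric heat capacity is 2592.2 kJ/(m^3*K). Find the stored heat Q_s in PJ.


Step 1: Vr = A*1e6*hr = 17.411*1e6*150.34 = 2.617570e+09 m^3
Step 2: Q_s = Vr*rhoc*dT/1e12 = 2.617570e+09*2592.2*205.78/1e12 = 1396.3 PJ
Q_s = 1396.3 PJ


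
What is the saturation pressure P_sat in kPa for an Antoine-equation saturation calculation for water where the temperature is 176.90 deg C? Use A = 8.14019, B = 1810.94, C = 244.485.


P_sat = 10^(A - B/(C + T)) / 760 * 0.101325
P_sat = 10^(8.14019 - 1810.94/(244.485 + 176.90)) / 760 * 0.101325
P_sat = 0.9279038 MPa
Convert: 0.9279038 MPa * 1000.0 = 927.90 kPa
P_sat = 927.90 kPa


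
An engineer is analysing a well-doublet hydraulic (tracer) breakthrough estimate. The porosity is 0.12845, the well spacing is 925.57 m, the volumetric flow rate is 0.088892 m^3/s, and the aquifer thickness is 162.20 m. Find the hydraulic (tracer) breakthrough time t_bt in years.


t_bt = pi * hr * phi * L^2 / (3 * Qv) / (365.25*86400)
t_bt = pi * 162.20 * 0.12845 * 925.57^2 / (3 * 0.088892) / (365.25*86400)
t_bt = 6.6629 years


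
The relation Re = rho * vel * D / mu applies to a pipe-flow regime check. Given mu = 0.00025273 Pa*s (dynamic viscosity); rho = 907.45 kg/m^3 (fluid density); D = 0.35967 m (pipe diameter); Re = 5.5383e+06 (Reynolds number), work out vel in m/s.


vel = Re * mu / (rho * D)
vel = 5.5383e+06 * 0.00025273 / (907.45 * 0.35967)
vel = 4.2885 m/s


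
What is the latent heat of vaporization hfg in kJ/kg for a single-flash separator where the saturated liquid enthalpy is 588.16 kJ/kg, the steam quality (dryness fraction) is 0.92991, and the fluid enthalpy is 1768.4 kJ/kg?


hfg = (h - hf) / x
hfg = (1768.4 - 588.16) / 0.92991
hfg = 1269.2 kJ/kg


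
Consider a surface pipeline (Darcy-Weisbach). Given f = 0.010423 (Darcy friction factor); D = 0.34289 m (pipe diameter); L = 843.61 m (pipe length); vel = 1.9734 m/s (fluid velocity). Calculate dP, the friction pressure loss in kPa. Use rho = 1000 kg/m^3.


dP = f * (L/D) * (rho*vel^2/2) / 1000
dP = 0.010423 * (843.61/0.34289) * (1000*1.9734^2/2) / 1000
dP = 49.932 kPa


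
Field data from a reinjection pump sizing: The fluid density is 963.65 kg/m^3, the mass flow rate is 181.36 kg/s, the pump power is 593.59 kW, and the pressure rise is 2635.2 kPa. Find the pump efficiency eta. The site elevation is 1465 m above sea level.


eta = mdot * dP / (rho * P_pump)
eta = 181.36 * 2635.2 / (963.65 * 593.59)
eta = 0.83551


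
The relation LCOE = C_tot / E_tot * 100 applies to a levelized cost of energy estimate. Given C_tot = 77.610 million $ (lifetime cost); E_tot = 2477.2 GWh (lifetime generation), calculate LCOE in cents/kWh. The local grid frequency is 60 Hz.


LCOE = C_tot / E_tot * 100
LCOE = 77.610 / 2477.2 * 100
LCOE = 3.1330 cents/kWh


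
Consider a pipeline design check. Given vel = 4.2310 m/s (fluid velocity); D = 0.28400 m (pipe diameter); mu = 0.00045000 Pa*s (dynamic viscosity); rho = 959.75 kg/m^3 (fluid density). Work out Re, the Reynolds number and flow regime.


Step 1: Re = rho*vel*D/mu = 959.75*4.231*0.284/0.00045 = 2.5628e+06
Step 2: Re = 2.5628e+06 > 4000, so flow is turbulent.
Re = 2.5628e+06 (turbulent)


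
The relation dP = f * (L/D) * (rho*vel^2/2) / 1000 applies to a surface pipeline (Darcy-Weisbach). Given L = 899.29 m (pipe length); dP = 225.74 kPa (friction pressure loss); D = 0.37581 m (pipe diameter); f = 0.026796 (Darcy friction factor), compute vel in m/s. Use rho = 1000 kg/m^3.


vel = sqrt(dP*1000*2*D / (f*L*rho))
vel = sqrt(225.74*1000*2*0.37581 / (0.026796*899.29*1000))
vel = 2.6535 m/s


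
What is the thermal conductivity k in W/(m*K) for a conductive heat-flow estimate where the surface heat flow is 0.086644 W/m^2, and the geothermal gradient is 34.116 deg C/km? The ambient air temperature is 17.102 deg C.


k = q * 1000 / grad
k = 0.086644 * 1000 / 34.116
k = 2.5397 W/(m*K)


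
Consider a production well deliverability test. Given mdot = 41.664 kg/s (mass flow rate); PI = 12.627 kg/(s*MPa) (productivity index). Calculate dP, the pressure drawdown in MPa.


dP = mdot * 1000 / PI
dP = 41.664 * 1000 / 12.627
dP = 3299.596 kPa
Convert: 3299.596 kPa * 0.001 = 3.2996 MPa
dP = 3.2996 MPa


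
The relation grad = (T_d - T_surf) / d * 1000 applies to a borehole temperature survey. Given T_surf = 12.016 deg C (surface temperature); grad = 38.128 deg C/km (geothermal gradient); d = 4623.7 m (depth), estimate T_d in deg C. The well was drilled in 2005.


T_d = T_surf + grad * d / 1000
T_d = 12.016 + 38.128 * 4623.7 / 1000
T_d = 188.31 deg C


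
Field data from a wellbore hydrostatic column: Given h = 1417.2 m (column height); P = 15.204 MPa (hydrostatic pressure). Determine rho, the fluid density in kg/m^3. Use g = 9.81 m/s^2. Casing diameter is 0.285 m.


rho = P * 1e6 / (g * h)
rho = 15.204 * 1e6 / (9.81 * 1417.2)
rho = 1093.6 kg/m^3


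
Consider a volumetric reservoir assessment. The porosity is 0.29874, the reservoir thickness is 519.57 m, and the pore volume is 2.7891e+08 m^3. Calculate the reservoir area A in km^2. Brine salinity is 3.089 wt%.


A = Vp / (1e6 * hr * phi)
A = 2.7891e+08 / (1e6 * 519.57 * 0.29874)
A = 1.7969 km^2


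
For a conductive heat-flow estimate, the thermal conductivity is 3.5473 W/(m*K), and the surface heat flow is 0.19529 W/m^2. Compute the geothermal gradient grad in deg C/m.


grad = q * 1000 / k
grad = 0.19529 * 1000 / 3.5473
grad = 55.05314 deg C/km
Convert: 55.05314 deg C/km * 0.001 = 0.055053 deg C/m
grad = 0.055053 deg C/m


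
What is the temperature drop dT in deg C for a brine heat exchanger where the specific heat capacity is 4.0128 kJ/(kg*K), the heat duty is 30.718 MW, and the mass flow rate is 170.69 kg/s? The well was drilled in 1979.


dT = Q * 1000 / (mdot * cp)
dT = 30.718 * 1000 / (170.69 * 4.0128)
dT = 44.84741 K
Convert (temperature difference, 1 K = 1 deg C): 44.84741 K = 44.84741 deg C
dT = 44.847 deg C


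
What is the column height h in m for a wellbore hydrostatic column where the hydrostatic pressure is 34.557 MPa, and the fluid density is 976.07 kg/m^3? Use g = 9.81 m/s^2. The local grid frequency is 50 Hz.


h = P * 1e6 / (g * rho)
h = 34.557 * 1e6 / (9.81 * 976.07)
h = 3609.0 m


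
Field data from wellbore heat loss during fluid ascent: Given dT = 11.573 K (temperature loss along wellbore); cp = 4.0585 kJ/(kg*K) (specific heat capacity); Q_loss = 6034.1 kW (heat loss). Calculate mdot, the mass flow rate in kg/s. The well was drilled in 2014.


mdot = Q_loss / (cp * dT)
mdot = 6034.1 / (4.0585 * 11.573)
mdot = 128.47 kg/s


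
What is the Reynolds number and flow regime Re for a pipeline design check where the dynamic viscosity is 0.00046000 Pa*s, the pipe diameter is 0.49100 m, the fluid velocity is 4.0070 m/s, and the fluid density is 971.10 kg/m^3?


Step 1: Re = rho*vel*D/mu = 971.1*4.007*0.491/0.00046 = 4.1534e+06
Step 2: Re = 4.1534e+06 > 4000, so flow is turbulent.
Re = 4.1534e+06 (turbulent)


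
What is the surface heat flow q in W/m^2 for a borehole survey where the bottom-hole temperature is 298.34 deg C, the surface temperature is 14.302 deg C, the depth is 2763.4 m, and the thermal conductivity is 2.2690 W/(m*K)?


Step 1: grad = (T_d - T_surf)/d * 1000 = (298.34 - 14.302)/2763.4 * 1000 = 102.7857 deg C/km
Step 2: q = k * grad / 1000 = 2.269 * 102.7857 / 1000 = 0.23322 W/m^2
q = 0.23322 W/m^2
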